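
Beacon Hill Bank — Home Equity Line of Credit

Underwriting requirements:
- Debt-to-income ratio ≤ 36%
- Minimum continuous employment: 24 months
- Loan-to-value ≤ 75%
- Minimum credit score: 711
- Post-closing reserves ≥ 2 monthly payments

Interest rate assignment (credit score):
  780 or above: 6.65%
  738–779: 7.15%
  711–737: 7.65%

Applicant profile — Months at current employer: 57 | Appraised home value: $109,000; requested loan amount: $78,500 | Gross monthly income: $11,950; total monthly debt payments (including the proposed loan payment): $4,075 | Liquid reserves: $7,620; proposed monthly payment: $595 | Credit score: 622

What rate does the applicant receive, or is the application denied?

Denied

Credit score 622 < 711 (below minimum)
Employment 57 ≥ 24 months
Reserves: 7,620 ÷ 595 = 12.8 months (meets 2-month minimum)
Debt-to-income = 4,075/11,950 = 34.1% — meets 36% limit
Loan-to-value = 78,500/109,000 = 72% — pass (75% max)
Not all requirements met → denied.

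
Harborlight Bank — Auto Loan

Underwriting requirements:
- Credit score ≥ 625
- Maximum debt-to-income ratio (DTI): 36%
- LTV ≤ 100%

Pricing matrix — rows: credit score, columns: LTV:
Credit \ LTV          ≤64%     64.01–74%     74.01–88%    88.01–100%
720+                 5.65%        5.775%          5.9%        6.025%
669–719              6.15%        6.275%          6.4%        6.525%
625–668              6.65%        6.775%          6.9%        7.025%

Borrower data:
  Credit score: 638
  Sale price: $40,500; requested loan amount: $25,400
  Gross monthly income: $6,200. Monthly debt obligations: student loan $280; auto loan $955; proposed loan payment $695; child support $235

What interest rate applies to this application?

Credit score 638 ≥ 625; Total monthly debts = (280 + 955 + 695 + 235) = 2,165. DTI = 2,165/6,200 = 34.9% ≤ 36%
Loan-to-value = 25,400/40,500 = 62.7% — pass (100% max)
Score 638 is in the 625–668 band; LTV 62.7% is in the ≤64% band → 6.65%.

6.65%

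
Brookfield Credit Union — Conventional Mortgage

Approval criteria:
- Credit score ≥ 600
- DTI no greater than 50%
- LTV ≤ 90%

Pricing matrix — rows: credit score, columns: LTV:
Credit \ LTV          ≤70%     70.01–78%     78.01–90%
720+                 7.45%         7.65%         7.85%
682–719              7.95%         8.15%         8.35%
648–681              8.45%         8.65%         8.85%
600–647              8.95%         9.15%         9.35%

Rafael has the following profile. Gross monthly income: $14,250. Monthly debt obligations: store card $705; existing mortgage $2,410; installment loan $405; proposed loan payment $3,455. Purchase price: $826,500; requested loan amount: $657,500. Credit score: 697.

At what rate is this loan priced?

Credit score 697 ≥ 600; Total monthly debts = (705 + 2,410 + 405 + 3,455) = 6,975. Debt-to-income = 6,975/14,250 = 48.9% — meets 50% limit
LTV: 657,500 ÷ 826,500 = 79.6%, within 90% cap
Row: 697 falls in 682–719. Column: 79.6% falls in 78.01–90%. Rate = 8.35%.

8.35%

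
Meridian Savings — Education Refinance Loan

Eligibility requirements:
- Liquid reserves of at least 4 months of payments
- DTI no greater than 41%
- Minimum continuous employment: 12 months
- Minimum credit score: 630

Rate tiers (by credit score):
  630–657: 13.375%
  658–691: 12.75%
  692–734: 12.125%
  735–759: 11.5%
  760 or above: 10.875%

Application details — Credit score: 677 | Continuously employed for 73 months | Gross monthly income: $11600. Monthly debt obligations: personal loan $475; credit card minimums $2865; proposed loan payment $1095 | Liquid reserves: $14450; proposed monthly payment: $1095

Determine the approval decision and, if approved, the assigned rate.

Approved at 12.75%

Credit score 677 ≥ 630 (meets minimum)
Total monthly debts = (475 + 2,865 + 1,095) = 4,435. DTI: 4,435 ÷ 11,600 = 38.2%, within the 41% cap
Liquid reserves cover 14,450/1,095 = 13.2 months — ≥ 4 required
Employment 73 ≥ 12 months
All requirements met. Score 677 falls in the 658–691 tier → 12.75%.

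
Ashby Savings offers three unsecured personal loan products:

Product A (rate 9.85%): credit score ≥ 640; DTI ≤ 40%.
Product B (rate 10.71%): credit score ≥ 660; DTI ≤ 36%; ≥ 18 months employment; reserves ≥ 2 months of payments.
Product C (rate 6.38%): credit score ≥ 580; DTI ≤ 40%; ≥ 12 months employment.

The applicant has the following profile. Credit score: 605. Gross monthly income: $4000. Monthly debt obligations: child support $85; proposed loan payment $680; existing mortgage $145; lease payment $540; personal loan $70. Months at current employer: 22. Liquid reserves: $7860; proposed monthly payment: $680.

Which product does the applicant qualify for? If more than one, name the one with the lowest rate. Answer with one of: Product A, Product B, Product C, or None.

Product C

Total debts = (85 + 680 + 145 + 540 + 70) = 1,520; DTI = 1,520/4,000 = 38%.
Reserves = 7,860/680 = 11.6 months.
Product A: score 605 < 640; DTI 38% ≤ 40% → does not qualify.
Product B: score 605 < 660; DTI 38% > 36%; employment 22 ≥ 18 mo; reserves 11.6 ≥ 2 mo → does not qualify.
Product C: score 605 ≥ 580; DTI 38% ≤ 40%; employment 22 ≥ 12 mo → qualifies.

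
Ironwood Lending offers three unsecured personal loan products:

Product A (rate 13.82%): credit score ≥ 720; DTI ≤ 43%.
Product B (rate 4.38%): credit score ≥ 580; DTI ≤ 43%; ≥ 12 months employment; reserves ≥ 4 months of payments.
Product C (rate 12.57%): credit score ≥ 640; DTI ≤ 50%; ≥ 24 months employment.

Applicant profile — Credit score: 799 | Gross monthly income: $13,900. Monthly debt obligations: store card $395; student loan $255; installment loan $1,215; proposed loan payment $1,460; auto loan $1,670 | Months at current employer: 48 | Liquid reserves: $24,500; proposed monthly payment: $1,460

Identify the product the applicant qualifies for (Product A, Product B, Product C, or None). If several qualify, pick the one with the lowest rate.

Product B

Total debts = (395 + 255 + 1,215 + 1,460 + 1,670) = 4,995; DTI = 4,995/13,900 = 35.9%.
Reserves = 24,500/1,460 = 16.8 months.
Product A: score 799 ≥ 720; DTI 35.9% ≤ 43% → qualifies.
Product B: score 799 ≥ 580; DTI 35.9% ≤ 43%; employment 48 ≥ 12 mo; reserves 16.8 ≥ 4 mo → qualifies.
Product C: score 799 ≥ 640; DTI 35.9% ≤ 50%; employment 48 ≥ 24 mo → qualifies.
Qualifying: Product A, Product B, Product C. Lowest rate is 4.38% → Product B.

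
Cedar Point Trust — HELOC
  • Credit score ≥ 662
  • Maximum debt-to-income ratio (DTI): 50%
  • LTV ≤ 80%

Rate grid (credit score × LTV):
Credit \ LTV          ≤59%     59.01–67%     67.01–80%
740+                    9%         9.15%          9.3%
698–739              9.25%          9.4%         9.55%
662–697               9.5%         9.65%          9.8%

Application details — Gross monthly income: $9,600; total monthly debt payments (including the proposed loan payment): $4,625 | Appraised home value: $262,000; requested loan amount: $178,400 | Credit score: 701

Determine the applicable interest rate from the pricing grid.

Credit score 701 ≥ 662; DTI = 4,625/9,600 = 48.2% ≤ 50%
LTV: 178,400 ÷ 262,000 = 68.1%, within 80% cap
Row: 701 falls in 698–739. Column: 68.1% falls in 67.01–80%. Rate = 9.55%.

9.55%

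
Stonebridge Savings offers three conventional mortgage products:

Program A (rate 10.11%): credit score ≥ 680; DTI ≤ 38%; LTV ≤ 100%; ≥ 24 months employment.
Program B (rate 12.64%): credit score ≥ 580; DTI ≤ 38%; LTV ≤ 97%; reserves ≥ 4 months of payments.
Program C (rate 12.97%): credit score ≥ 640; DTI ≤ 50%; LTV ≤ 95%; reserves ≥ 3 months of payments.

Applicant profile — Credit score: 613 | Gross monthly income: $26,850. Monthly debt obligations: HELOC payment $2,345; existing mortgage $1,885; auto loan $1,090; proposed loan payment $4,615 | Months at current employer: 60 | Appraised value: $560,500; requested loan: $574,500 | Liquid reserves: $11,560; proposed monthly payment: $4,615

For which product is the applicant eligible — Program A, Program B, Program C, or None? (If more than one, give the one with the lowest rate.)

Total debts = (2,345 + 1,885 + 1,090 + 4,615) = 9,935; DTI = 9,935/26,850 = 37%.
LTV = 574,500/560,500 = 102.5%.
Reserves = 11,560/4,615 = 2.5 months.
Program A: score 613 < 680; DTI 37% ≤ 38%; LTV 102.5% > 100%; employment 60 ≥ 24 mo → does not qualify.
Program B: score 613 ≥ 580; DTI 37% ≤ 38%; LTV 102.5% > 97%; reserves 2.5 < 4 mo → does not qualify.
Program C: score 613 < 640; DTI 37% ≤ 50%; LTV 102.5% > 95%; reserves 2.5 < 3 mo → does not qualify.

None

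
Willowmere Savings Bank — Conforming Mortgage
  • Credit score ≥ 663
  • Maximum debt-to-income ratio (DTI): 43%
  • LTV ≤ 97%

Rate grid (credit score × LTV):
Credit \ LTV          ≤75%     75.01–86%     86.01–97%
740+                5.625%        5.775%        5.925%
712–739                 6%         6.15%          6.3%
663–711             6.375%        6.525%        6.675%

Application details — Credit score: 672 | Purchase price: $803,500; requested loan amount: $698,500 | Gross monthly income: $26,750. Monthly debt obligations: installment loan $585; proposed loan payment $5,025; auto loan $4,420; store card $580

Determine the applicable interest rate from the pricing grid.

Credit score 672 ≥ 663; Total monthly debts = (585 + 5,025 + 4,420 + 580) = 10,610. Debt-to-income = 10,610/26,750 = 39.7% — meets 43% limit
LTV = 698,500/803,500 = 86.9% ≤ 97%
Credit 672 → row 663–711; LTV 86.9% → column 86.01–97%. Grid cell → 6.675%.

6.675%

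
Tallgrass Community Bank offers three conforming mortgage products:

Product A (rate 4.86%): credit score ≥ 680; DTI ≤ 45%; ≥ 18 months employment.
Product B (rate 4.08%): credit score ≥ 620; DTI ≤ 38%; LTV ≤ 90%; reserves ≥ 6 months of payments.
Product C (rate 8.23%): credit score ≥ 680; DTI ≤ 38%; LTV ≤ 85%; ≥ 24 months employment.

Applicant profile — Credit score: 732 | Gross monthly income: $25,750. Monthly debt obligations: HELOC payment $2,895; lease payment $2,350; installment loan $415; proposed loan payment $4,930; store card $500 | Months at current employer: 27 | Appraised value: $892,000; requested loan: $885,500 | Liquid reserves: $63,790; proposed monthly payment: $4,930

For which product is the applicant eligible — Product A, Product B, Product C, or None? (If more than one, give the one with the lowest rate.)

Product A

Total debts = (2,895 + 2,350 + 415 + 4,930 + 500) = 11,090; DTI = 11,090/25,750 = 43.1%.
LTV = 885,500/892,000 = 99.3%.
Reserves = 63,790/4,930 = 12.9 months.
Product A: score 732 ≥ 680; DTI 43.1% ≤ 45%; employment 27 ≥ 18 mo → qualifies.
Product B: score 732 ≥ 620; DTI 43.1% > 38%; LTV 99.3% > 90%; reserves 12.9 ≥ 6 mo → does not qualify.
Product C: score 732 ≥ 680; DTI 43.1% > 38%; LTV 99.3% > 85%; employment 27 ≥ 24 mo → does not qualify.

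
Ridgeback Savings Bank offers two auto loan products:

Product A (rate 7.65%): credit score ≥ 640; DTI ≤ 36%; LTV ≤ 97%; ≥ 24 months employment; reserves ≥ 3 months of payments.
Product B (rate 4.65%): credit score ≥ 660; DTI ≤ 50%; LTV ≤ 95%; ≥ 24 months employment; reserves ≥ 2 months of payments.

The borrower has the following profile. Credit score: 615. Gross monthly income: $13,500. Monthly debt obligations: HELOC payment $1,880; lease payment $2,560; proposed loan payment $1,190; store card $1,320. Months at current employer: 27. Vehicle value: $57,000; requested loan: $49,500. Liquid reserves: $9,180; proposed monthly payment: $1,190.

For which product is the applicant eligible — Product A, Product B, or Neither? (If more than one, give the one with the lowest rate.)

Neither

Total debts = (1,880 + 2,560 + 1,190 + 1,320) = 6,950; DTI = 6,950/13,500 = 51.5%.
LTV = 49,500/57,000 = 86.8%.
Reserves = 9,180/1,190 = 7.7 months.
Product A: score 615 < 640; DTI 51.5% > 36%; LTV 86.8% ≤ 97%; employment 27 ≥ 24 mo; reserves 7.7 ≥ 3 mo → does not qualify.
Product B: score 615 < 660; DTI 51.5% > 50%; LTV 86.8% ≤ 95%; employment 27 ≥ 24 mo; reserves 7.7 ≥ 2 mo → does not qualify.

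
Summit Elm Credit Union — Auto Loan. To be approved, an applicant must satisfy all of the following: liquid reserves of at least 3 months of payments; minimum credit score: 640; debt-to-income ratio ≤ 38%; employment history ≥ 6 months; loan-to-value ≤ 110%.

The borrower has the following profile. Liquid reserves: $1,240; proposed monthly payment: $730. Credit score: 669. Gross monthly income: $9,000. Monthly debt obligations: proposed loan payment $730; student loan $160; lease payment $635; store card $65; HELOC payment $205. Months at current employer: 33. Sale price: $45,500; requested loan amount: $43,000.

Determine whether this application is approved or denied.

Denied

Reserves = 1,240/730 = 1.7 months < 3
Credit score 669 ≥ 640 (meets)
Total monthly debts = (730 + 160 + 635 + 65 + 205) = 1,795. DTI = 1,795/9,000 = 19.9% ≤ 38%
Employment 33 ≥ 6 months
LTV = 43,000/45,500 = 94.5% ≤ 110%
Fails on reserves.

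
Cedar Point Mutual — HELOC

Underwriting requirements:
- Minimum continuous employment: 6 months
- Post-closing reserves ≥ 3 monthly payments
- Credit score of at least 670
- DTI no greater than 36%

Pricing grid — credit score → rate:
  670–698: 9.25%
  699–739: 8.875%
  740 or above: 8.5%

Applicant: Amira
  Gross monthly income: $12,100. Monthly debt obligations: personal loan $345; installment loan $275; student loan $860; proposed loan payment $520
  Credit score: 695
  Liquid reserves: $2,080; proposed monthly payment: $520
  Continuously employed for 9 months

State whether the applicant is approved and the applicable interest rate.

Credit score 695 ≥ 670 (meets minimum)
Total monthly debts = (345 + 275 + 860 + 520) = 2,000. DTI = 2,000/12,100 = 16.5% ≤ 36%
Liquid reserves cover 2,080/520 = 4.0 months — ≥ 3 required
Employment 9 ≥ 6 months
All requirements met. Score 695 falls in the 670–698 tier → 9.25%.

Approved at 9.25%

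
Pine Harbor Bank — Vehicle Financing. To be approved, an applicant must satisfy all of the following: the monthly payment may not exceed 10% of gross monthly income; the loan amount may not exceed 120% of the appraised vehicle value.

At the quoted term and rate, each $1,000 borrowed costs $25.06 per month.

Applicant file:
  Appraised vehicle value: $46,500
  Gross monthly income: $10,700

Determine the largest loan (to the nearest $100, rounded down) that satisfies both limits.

Payment cap: 10% × $10,700 = $1,070/month.
At $25.06 per $1,000, that supports 1,070/25.06 × 1,000 ≈ $42,697 → $42,600.
LTV cap: 120% × $46,500 = $55,800 → $55,800.
Binding constraint: payment-to-income.

$42,600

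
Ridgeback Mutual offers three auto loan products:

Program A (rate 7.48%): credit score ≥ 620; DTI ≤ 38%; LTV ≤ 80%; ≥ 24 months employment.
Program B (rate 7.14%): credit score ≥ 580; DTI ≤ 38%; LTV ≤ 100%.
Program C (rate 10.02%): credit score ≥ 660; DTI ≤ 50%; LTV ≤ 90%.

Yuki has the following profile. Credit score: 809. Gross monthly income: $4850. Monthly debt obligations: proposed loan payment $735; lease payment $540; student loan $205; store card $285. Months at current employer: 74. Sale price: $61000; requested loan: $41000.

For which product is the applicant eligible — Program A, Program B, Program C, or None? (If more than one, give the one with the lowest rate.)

Program B

Total debts = (735 + 540 + 205 + 285) = 1,765; DTI = 1,765/4,850 = 36.4%.
LTV = 41,000/61,000 = 67.2%.
Program A: score 809 ≥ 620; DTI 36.4% ≤ 38%; LTV 67.2% ≤ 80%; employment 74 ≥ 24 mo → qualifies.
Program B: score 809 ≥ 580; DTI 36.4% ≤ 38%; LTV 67.2% ≤ 100% → qualifies.
Program C: score 809 ≥ 660; DTI 36.4% ≤ 50%; LTV 67.2% ≤ 90% → qualifies.
Qualifying: Program A, Program B, Program C. Lowest rate is 7.14% → Program B.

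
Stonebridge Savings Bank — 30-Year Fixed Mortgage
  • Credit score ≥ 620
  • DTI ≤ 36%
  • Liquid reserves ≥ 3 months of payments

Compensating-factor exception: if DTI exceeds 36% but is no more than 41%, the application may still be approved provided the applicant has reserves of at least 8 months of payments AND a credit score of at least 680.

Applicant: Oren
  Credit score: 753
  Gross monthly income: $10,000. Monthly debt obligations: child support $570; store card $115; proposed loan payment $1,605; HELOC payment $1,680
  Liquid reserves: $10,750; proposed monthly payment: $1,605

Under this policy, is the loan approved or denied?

Credit score 753 ≥ 620 (meets base)
Total debts = (570 + 115 + 1,605 + 1,680) = 3,970. DTI = 3,970/10,000 = 39.7% > 36% — standard DTI limit exceeded.
Reserves: 10,750 ÷ 1,605 = 6.7 months (meets 3-month minimum)
DTI 39.7% is within the 36%–41% exception band; checking compensating factors.
Reserves 6.7 < 8 months; credit score 753 ≥ 680.
Compensating-factor requirement not fully met.

Denied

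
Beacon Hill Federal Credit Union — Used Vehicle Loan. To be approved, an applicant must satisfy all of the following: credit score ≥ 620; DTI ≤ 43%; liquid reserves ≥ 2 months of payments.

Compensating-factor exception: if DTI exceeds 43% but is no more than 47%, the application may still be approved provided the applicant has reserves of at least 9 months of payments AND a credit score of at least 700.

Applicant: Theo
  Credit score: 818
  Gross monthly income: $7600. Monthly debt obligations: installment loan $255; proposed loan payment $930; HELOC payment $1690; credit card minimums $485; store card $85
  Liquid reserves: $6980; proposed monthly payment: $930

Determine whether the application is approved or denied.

Denied

Credit score 818 ≥ 620 (meets base)
Total debts = (255 + 930 + 1,690 + 485 + 85) = 3,445. DTI = 3,445/7,600 = 45.3% > 43% — standard DTI limit exceeded.
Reserves = 6,980/930 = 7.5 months ≥ 2
DTI 45.3% is within the 43%–47% exception band; checking compensating factors.
Override check — reserves: 7.5 mo (short of 9); score: 818 (ok).
Override conditions not both satisfied; exception does not apply.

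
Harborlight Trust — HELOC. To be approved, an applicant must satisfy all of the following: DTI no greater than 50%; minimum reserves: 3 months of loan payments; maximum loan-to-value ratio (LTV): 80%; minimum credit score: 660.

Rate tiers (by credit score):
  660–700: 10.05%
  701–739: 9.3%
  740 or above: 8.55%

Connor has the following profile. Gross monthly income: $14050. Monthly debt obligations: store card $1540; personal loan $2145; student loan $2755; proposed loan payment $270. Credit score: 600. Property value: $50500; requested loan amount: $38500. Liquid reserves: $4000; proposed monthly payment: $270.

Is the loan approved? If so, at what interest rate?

Credit score 600 < 660 (below minimum)
Reserves = 4,000/270 = 14.8 months ≥ 3
Total monthly debts = (1,540 + 2,145 + 2,755 + 270) = 6,710. DTI: 6,710 ÷ 14,050 = 47.8%, within the 50% cap
Loan-to-value = 38,500/50,500 = 76.2% — pass (80% max)
Not all requirements met → denied.

Denied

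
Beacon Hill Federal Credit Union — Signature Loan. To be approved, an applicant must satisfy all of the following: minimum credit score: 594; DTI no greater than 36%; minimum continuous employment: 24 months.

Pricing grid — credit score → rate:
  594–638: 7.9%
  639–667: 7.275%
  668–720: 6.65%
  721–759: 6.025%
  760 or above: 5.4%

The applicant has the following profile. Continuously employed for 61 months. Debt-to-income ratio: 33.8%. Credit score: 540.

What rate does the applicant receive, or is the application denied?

Credit score 540 < 594 (below minimum)
Debt-to-income 33.8% vs 36% cap — pass
Employment 61 ≥ 24 months
Not all requirements met → denied.

Denied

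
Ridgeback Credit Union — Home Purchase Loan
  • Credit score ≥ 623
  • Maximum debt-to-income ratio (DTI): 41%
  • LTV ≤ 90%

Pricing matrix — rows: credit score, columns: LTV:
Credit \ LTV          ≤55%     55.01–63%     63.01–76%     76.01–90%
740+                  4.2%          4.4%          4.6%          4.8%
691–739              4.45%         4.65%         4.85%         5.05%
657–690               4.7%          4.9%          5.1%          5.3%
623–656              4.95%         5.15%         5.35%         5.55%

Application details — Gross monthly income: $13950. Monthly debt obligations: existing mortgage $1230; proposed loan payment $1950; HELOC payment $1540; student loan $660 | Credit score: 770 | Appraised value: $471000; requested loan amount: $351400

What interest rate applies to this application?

4.6%

Credit score 770 ≥ 623; Total monthly debts = (1,230 + 1,950 + 1,540 + 660) = 5,380. Debt-to-income = 5,380/13,950 = 38.6% — meets 41% limit
LTV: 351,400 ÷ 471,000 = 74.6%, within 90% cap
Score 770 is in the 740+ band; LTV 74.6% is in the 63.01–76% band → 4.6%.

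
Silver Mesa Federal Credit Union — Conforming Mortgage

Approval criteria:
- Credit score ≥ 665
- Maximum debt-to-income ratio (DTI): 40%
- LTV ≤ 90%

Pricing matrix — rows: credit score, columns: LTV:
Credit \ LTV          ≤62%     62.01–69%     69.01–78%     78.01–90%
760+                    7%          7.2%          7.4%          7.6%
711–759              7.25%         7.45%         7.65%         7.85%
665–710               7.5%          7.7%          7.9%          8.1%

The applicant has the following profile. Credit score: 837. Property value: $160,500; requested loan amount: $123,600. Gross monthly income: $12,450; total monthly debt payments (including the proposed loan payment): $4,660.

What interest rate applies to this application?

7.4%

Credit score 837 ≥ 665; DTI: 4,660 ÷ 12,450 = 37.4%, within the 40% cap
Loan-to-value = 123,600/160,500 = 77% — pass (90% max)
Row: 837 falls in 760+. Column: 77% falls in 69.01–78%. Rate = 7.4%.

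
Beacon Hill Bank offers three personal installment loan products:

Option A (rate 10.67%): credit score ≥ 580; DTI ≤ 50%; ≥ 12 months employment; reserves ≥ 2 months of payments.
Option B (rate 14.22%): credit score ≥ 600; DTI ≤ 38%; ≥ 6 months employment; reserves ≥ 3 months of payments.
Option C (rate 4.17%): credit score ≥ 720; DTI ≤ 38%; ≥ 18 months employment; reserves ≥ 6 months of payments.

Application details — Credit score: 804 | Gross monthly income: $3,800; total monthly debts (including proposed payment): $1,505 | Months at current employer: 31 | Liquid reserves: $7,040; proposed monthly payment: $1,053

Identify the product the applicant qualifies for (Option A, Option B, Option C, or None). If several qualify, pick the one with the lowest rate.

Option A

DTI = 1,505/3,800 = 39.6%.
Reserves = 7,040/1,053 = 6.7 months.
Option A: score 804 ≥ 580; DTI 39.6% ≤ 50%; employment 31 ≥ 12 mo; reserves 6.7 ≥ 2 mo → qualifies.
Option B: score 804 ≥ 600; DTI 39.6% > 38%; employment 31 ≥ 6 mo; reserves 6.7 ≥ 3 mo → does not qualify.
Option C: score 804 ≥ 720; DTI 39.6% > 38%; employment 31 ≥ 18 mo; reserves 6.7 ≥ 6 mo → does not qualify.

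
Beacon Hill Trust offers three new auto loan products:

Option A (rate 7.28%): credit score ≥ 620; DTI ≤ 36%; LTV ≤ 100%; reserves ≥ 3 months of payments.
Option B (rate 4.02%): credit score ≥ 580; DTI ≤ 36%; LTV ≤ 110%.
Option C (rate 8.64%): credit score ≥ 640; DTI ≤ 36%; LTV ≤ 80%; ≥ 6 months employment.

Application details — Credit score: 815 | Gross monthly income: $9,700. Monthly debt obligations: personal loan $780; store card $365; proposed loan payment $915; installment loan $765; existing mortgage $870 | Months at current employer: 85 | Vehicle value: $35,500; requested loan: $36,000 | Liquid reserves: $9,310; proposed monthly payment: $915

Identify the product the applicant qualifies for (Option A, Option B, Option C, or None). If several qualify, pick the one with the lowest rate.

None

Total debts = (780 + 365 + 915 + 765 + 870) = 3,695; DTI = 3,695/9,700 = 38.1%.
LTV = 36,000/35,500 = 101.4%.
Reserves = 9,310/915 = 10.2 months.
Option A: score 815 ≥ 620; DTI 38.1% > 36%; LTV 101.4% > 100%; reserves 10.2 ≥ 3 mo → does not qualify.
Option B: score 815 ≥ 580; DTI 38.1% > 36%; LTV 101.4% ≤ 110% → does not qualify.
Option C: score 815 ≥ 640; DTI 38.1% > 36%; LTV 101.4% > 80%; employment 85 ≥ 6 mo → does not qualify.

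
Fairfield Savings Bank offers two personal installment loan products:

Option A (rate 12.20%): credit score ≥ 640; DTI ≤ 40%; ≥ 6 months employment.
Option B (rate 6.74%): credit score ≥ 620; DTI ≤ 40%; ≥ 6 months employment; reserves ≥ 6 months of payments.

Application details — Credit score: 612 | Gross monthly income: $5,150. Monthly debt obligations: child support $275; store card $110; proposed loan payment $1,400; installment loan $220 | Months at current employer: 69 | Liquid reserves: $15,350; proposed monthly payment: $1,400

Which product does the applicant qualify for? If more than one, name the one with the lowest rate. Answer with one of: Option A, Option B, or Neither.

Neither

Total debts = (275 + 110 + 1,400 + 220) = 2,005; DTI = 2,005/5,150 = 38.9%.
Reserves = 15,350/1,400 = 11.0 months.
Option A: score 612 < 640; DTI 38.9% ≤ 40%; employment 69 ≥ 6 mo → does not qualify.
Option B: score 612 < 620; DTI 38.9% ≤ 40%; employment 69 ≥ 6 mo; reserves 11.0 ≥ 6 mo → does not qualify.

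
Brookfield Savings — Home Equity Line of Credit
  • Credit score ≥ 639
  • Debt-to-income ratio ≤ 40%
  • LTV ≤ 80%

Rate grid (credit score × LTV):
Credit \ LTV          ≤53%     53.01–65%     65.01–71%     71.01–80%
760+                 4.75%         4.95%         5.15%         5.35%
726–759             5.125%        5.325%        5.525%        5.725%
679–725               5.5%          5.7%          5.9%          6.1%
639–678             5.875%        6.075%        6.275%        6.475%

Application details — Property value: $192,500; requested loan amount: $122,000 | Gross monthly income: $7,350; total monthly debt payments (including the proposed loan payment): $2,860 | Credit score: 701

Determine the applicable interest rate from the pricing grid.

5.7%

Credit score 701 ≥ 639; DTI = 2,860/7,350 = 38.9% ≤ 40%
LTV = 122,000/192,500 = 63.4% ≤ 80%
Credit 701 → row 679–725; LTV 63.4% → column 53.01–65%. Grid cell → 5.7%.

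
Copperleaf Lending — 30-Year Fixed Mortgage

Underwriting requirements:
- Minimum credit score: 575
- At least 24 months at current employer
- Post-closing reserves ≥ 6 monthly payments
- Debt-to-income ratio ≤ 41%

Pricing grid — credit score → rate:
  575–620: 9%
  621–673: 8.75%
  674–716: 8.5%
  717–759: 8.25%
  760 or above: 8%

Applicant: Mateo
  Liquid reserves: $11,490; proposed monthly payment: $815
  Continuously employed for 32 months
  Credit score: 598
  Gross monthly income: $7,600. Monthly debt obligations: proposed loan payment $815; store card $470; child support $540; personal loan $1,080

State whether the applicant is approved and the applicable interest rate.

Credit score 598 ≥ 575 (meets minimum)
Reserves = 11,490/815 = 14.1 months ≥ 6
Total monthly debts = (815 + 470 + 540 + 1,080) = 2,905. DTI = 2,905/7,600 = 38.2% ≤ 41%
Employment 32 ≥ 24 months
All requirements met. Score 598 falls in the 575–620 tier → 9%.

Approved at 9%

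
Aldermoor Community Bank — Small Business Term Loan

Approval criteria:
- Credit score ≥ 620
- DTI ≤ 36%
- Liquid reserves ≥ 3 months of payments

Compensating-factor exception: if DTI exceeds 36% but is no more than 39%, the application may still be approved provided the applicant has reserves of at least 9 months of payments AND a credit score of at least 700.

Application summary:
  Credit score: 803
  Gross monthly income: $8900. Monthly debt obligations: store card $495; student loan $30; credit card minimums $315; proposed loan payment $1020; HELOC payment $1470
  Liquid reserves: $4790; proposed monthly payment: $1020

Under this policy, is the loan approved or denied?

Credit score 803 ≥ 620 (meets base)
Total debts = (495 + 30 + 315 + 1,020 + 1,470) = 3,330. DTI: 3,330 ÷ 8,900 = 37.4%, over the 36% base limit.
Reserves = 4,790/1,020 = 4.7 months ≥ 3
DTI 37.4% is within the 36%–39% exception band; checking compensating factors.
Reserves 4.7 < 9 months; credit score 803 ≥ 700.
Compensating-factor requirement not fully met.

Denied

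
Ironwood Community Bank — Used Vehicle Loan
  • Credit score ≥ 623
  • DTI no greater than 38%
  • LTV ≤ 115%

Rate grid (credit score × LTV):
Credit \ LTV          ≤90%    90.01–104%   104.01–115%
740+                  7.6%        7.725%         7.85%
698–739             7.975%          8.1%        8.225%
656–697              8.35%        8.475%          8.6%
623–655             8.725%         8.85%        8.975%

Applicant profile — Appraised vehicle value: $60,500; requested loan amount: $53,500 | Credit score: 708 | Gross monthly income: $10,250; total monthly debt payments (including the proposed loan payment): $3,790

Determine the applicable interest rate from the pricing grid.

7.975%

Credit score 708 ≥ 623; DTI: 3,790 ÷ 10,250 = 37%, within the 38% cap
LTV = 53,500/60,500 = 88.4% ≤ 115%
Row: 708 falls in 698–739. Column: 88.4% falls in ≤90%. Rate = 7.975%.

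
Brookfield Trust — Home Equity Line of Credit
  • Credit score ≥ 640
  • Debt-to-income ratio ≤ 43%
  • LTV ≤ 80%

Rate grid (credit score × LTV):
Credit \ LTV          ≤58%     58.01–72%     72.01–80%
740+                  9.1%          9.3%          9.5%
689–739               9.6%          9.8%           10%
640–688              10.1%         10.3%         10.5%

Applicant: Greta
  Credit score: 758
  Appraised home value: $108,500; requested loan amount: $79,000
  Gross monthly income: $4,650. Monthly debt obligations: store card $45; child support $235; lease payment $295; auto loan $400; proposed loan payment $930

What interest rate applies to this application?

Credit score 758 ≥ 640; Total monthly debts = (45 + 235 + 295 + 400 + 930) = 1,905. Debt-to-income = 1,905/4,650 = 41% — meets 43% limit
LTV: 79,000 ÷ 108,500 = 72.8%, within 80% cap
Row: 758 falls in 740+. Column: 72.8% falls in 72.01–80%. Rate = 9.5%.

9.5%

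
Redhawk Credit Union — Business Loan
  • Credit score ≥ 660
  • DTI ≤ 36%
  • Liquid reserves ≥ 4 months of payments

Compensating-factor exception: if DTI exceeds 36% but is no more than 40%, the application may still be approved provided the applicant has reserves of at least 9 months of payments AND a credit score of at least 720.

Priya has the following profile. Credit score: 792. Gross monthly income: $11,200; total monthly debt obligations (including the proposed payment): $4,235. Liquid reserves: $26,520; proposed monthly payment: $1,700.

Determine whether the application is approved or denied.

Approved

Credit score 792 ≥ 660 (meets base)
DTI: 4,235 ÷ 11,200 = 37.8%, over the 36% base limit.
Reserves = 26,520/1,700 = 15.6 months ≥ 4
DTI 37.8% is within the 36%–40% exception band; checking compensating factors.
Override check — reserves: 15.6 mo (ok); score: 792 (ok).
Both override conditions satisfied; DTI exception granted.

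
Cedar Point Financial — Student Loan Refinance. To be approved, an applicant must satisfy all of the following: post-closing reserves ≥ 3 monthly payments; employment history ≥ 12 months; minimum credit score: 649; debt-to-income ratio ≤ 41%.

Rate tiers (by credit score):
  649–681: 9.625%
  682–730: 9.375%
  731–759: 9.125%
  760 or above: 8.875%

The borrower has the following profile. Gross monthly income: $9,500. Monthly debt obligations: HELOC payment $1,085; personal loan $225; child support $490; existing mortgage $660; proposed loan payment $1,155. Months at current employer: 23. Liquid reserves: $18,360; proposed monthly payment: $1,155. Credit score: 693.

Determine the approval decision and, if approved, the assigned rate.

Approved at 9.375%

Credit score 693 ≥ 649 (meets minimum)
Reserves = 18,360/1,155 = 15.9 months ≥ 3
Employment 23 ≥ 12 months
Total monthly debts = (1,085 + 225 + 490 + 660 + 1,155) = 3,615. DTI = 3,615/9,500 = 38.1% ≤ 41%
All requirements met. Score 693 falls in the 682–730 tier → 9.375%.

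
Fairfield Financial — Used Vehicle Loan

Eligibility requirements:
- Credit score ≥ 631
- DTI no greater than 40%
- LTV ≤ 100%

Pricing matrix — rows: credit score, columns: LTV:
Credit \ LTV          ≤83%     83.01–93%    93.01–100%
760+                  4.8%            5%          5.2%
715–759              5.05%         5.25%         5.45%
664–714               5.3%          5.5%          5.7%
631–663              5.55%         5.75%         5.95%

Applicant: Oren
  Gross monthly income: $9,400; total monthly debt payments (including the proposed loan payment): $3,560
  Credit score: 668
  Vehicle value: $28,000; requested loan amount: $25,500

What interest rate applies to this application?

5.5%

Credit score 668 ≥ 631; DTI: 3,560 ÷ 9,400 = 37.9%, within the 40% cap
Loan-to-value = 25,500/28,000 = 91.1% — pass (100% max)
Credit 668 → row 664–714; LTV 91.1% → column 83.01–93%. Grid cell → 5.5%.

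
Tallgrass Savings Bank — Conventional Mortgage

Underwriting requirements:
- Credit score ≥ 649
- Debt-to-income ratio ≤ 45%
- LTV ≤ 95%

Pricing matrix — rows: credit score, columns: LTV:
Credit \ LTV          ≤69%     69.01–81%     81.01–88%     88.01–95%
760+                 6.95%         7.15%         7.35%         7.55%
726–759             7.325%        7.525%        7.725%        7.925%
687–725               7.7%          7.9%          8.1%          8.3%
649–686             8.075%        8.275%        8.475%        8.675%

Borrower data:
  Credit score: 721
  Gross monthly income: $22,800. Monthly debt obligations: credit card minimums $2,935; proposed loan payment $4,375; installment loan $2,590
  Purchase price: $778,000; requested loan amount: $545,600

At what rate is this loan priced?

Credit score 721 ≥ 649; Total monthly debts = (2,935 + 4,375 + 2,590) = 9,900. DTI = 9,900/22,800 = 43.4% ≤ 45%
LTV = 545,600/778,000 = 70.1% ≤ 95%
Row: 721 falls in 687–725. Column: 70.1% falls in 69.01–81%. Rate = 7.9%.

7.9%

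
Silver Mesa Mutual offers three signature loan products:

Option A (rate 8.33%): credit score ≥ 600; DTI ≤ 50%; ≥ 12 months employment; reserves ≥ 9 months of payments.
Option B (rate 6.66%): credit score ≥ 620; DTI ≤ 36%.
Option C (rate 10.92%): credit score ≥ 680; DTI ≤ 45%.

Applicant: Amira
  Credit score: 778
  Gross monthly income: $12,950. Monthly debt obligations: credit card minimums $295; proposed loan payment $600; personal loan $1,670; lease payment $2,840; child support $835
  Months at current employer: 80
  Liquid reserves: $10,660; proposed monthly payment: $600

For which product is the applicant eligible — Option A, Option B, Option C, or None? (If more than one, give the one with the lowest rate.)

Total debts = (295 + 600 + 1,670 + 2,840 + 835) = 6,240; DTI = 6,240/12,950 = 48.2%.
Reserves = 10,660/600 = 17.8 months.
Option A: score 778 ≥ 600; DTI 48.2% ≤ 50%; employment 80 ≥ 12 mo; reserves 17.8 ≥ 9 mo → qualifies.
Option B: score 778 ≥ 620; DTI 48.2% > 36% → does not qualify.
Option C: score 778 ≥ 680; DTI 48.2% > 45% → does not qualify.

Option A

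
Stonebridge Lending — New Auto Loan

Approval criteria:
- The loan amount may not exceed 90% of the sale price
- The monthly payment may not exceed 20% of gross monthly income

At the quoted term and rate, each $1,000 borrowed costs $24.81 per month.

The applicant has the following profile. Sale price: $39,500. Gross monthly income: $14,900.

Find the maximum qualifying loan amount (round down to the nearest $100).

Payment cap: 20% × $14,900 = $2,980/month.
At $24.81 per $1,000, that supports 2,980/24.81 × 1,000 ≈ $120,112 → $120,100.
LTV cap: 90% × $39,500 = $35,550 → $35,500.
Binding constraint: loan-to-value.

$35,500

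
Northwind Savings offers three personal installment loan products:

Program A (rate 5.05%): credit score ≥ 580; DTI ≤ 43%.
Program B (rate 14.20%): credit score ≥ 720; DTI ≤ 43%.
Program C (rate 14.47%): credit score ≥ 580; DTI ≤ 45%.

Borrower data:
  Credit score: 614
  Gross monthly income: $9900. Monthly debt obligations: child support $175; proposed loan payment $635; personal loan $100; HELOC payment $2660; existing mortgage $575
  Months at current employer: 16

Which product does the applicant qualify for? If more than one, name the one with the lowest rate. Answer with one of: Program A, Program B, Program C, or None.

Program A

Total debts = (175 + 635 + 100 + 2,660 + 575) = 4,145; DTI = 4,145/9,900 = 41.9%.
Program A: score 614 ≥ 580; DTI 41.9% ≤ 43% → qualifies.
Program B: score 614 < 720; DTI 41.9% ≤ 43% → does not qualify.
Program C: score 614 ≥ 580; DTI 41.9% ≤ 45% → qualifies.
Qualifying: Program A, Program C. Lowest rate is 5.05% → Program A.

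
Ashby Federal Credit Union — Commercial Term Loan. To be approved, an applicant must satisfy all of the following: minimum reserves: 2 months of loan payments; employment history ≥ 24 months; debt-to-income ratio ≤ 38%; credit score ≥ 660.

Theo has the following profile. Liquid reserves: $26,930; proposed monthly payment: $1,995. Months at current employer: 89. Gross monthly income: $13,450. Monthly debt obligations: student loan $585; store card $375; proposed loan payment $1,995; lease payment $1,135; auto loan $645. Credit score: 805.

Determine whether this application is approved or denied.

Reserves: 26,930 ÷ 1,995 = 13.5 months (meets 2-month minimum)
Employment 89 ≥ 24 months
Total monthly debts = (585 + 375 + 1,995 + 1,135 + 645) = 4,735. Debt-to-income = 4,735/13,450 = 35.2% — meets 38% limit
Credit score 805 ≥ 660 (meets)
All criteria satisfied.

Approved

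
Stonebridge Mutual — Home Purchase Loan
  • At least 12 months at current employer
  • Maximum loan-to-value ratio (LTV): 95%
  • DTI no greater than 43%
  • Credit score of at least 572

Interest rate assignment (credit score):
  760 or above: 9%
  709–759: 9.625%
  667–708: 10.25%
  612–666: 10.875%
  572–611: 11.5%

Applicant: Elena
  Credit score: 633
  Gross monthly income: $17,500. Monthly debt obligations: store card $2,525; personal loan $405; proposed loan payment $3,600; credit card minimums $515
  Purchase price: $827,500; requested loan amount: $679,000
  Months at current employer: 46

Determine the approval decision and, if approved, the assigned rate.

Credit score 633 ≥ 572 (meets minimum)
Employment 46 ≥ 12 months
Total monthly debts = (2,525 + 405 + 3,600 + 515) = 7,045. DTI: 7,045 ÷ 17,500 = 40.3%, within the 43% cap
LTV: 679,000 ÷ 827,500 = 82.1%, within 95% cap
All requirements met. Score 633 falls in the 612–666 tier → 10.875%.

Approved at 10.875%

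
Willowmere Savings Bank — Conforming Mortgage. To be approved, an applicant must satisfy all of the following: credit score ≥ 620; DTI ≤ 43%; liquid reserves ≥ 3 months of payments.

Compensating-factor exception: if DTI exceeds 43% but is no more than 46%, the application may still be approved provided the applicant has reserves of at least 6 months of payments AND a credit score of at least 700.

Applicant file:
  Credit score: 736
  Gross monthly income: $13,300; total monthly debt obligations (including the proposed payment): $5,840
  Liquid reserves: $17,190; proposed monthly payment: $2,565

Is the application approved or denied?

Approved

Credit score 736 ≥ 620 (meets base)
DTI: 5,840 ÷ 13,300 = 43.9%, over the 43% base limit.
Reserves: 17,190 ÷ 2,565 = 6.7 months (meets 3-month minimum)
43.9% falls in the override range (43%–46%), so the compensating-factor test applies.
Reserves 6.7 ≥ 6 months; credit score 736 ≥ 700.
Both compensating conditions met → exception applies.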